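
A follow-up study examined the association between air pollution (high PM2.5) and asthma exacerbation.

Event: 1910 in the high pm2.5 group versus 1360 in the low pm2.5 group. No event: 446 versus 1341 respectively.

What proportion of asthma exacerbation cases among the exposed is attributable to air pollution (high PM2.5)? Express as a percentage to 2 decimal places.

37.89

From the description: a = 1910, b = 446, c = 1360, d = 1341.
Risk in exposed = 1910/2356 = 0.81070; risk in unexposed = 1360/2701 = 0.50352.
RR = 0.81070/0.50352 = 1.61007
AR% = (RR − 1)/RR × 100 = (1.61007 − 1)/1.61007 × 100 = 37.8908%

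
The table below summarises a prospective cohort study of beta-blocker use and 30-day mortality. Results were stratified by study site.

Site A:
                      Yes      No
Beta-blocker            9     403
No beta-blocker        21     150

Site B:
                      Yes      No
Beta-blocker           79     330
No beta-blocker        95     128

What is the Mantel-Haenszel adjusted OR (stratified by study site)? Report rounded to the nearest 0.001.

OR_MH = Σ(aᵢdᵢ/nᵢ) / Σ(bᵢcᵢ/nᵢ), where nᵢ is the stratum total.
Stratum 1 (Site A): n = 583; a·d/n = 9·150/583 = 2.3156; b·c/n = 403·21/583 = 14.5163
Stratum 2 (Site B): n = 632; a·d/n = 79·128/632 = 16.0000; b·c/n = 330·95/632 = 49.6044
OR_MH = (2.3156 + 16.0000) / (14.5163 + 49.6044) = 18.3156 / 64.1207 = 0.28564

0.286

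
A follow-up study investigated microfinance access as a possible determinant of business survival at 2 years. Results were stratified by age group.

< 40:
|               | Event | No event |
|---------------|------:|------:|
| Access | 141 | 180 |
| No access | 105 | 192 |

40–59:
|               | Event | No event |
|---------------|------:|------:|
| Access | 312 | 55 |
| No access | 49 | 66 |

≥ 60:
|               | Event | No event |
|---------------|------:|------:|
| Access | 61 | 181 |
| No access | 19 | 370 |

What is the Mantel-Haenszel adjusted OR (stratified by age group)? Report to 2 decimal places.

2.94

OR_MH = Σ(aᵢdᵢ/nᵢ) / Σ(bᵢcᵢ/nᵢ), where nᵢ is the stratum total.
Stratum 1 (< 40): n = 618; a·d/n = 141·192/618 = 43.8058; b·c/n = 180·105/618 = 30.5825
Stratum 2 (40–59): n = 482; a·d/n = 312·66/482 = 42.7220; b·c/n = 55·49/482 = 5.5913
Stratum 3 (≥ 60): n = 631; a·d/n = 61·370/631 = 35.7686; b·c/n = 181·19/631 = 5.4501
OR_MH = (43.8058 + 42.7220 + 35.7686) / (30.5825 + 5.5913 + 5.4501) = 122.2964 / 41.6239 = 2.93813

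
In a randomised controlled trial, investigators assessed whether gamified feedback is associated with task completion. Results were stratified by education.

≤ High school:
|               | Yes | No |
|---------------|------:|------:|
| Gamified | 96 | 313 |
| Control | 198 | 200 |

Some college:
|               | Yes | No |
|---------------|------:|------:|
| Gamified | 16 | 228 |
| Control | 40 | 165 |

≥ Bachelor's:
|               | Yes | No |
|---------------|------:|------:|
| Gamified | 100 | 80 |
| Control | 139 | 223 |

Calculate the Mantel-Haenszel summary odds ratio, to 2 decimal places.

0.60

OR_MH = Σ(aᵢdᵢ/nᵢ) / Σ(bᵢcᵢ/nᵢ), where nᵢ is the stratum total.
Stratum 1 (≤ High school): n = 807; a·d/n = 96·200/807 = 23.7918; b·c/n = 313·198/807 = 76.7955
Stratum 2 (Some college): n = 449; a·d/n = 16·165/449 = 5.8797; b·c/n = 228·40/449 = 20.3118
Stratum 3 (≥ Bachelor's): n = 542; a·d/n = 100·223/542 = 41.1439; b·c/n = 80·139/542 = 20.5166
OR_MH = (23.7918 + 5.8797 + 41.1439) / (76.7955 + 20.3118 + 20.5166) = 70.8155 / 117.6239 = 0.60205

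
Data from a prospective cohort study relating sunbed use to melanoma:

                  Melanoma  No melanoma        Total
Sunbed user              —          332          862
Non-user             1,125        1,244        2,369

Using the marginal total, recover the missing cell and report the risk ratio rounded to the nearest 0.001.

The missing cell is in the exposed row: 862 − 332 = 530.
So a = 530, b = 332, c = 1125, d = 1244.
RR = [a/(a+b)] / [c/(c+d)] = (530/862) / (1125/2369) = 0.61485/0.47488 = 1.29474

1.295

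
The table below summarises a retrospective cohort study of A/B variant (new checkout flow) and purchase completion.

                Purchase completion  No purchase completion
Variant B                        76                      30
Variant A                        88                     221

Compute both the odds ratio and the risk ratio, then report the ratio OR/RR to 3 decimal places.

Cells: a = 76, b = 30, c = 88, d = 221.
OR = (76·221)/(30·88) = 16796/2640 = 6.36212
Risk in exposed = 76/106 = 0.71698; risk in unexposed = 88/309 = 0.28479; RR = 2.51758
OR/RR = 6.36212 / 2.51758 = 2.52708
The outcome is not rare, so the OR lies further from 1 than the RR.

2.527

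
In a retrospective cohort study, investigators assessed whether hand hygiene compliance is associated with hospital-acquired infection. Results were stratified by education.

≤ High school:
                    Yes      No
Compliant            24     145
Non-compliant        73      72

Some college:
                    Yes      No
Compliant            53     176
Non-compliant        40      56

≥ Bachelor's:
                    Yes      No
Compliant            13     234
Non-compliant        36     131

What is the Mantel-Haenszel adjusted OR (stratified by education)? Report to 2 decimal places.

0.25

OR_MH = Σ(aᵢdᵢ/nᵢ) / Σ(bᵢcᵢ/nᵢ), where nᵢ is the stratum total.
Stratum 1 (≤ High school): n = 314; a·d/n = 24·72/314 = 5.5032; b·c/n = 145·73/314 = 33.7102
Stratum 2 (Some college): n = 325; a·d/n = 53·56/325 = 9.1323; b·c/n = 176·40/325 = 21.6615
Stratum 3 (≥ Bachelor's): n = 414; a·d/n = 13·131/414 = 4.1135; b·c/n = 234·36/414 = 20.3478
OR_MH = (5.5032 + 9.1323 + 4.1135) / (33.7102 + 21.6615 + 20.3478) = 18.7490 / 75.7196 = 0.24761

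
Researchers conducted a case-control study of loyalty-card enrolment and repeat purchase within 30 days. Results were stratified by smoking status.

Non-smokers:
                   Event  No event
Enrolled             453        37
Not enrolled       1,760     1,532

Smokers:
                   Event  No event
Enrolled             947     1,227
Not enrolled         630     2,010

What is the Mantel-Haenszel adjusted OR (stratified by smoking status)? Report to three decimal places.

OR_MH = Σ(aᵢdᵢ/nᵢ) / Σ(bᵢcᵢ/nᵢ), where nᵢ is the stratum total.
Stratum 1 (Non-smokers): n = 3782; a·d/n = 453·1532/3782 = 183.4997; b·c/n = 37·1760/3782 = 17.2184
Stratum 2 (Smokers): n = 4814; a·d/n = 947·2010/4814 = 395.4030; b·c/n = 1227·630/4814 = 160.5754
OR_MH = (183.4997 + 395.4030) / (17.2184 + 160.5754) = 578.9027 / 177.7938 = 3.25603

3.256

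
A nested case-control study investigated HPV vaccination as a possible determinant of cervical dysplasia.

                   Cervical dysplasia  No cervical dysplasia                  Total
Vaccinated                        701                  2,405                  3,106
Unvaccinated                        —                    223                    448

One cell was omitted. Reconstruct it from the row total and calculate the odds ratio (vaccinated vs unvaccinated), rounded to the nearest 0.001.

The missing cell is in the unexposed row: 448 − 223 = 225.
So a = 701, b = 2405, c = 225, d = 223.
OR = (a·d)/(b·c) = (701 × 223) / (2405 × 225) = 156323 / 541125 = 0.28889

0.289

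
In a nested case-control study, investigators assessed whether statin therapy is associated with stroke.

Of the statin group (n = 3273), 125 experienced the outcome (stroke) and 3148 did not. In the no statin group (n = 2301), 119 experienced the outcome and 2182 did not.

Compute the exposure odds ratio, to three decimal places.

From the description: a = 125, b = 3148, c = 119, d = 2182.
OR = (a·d)/(b·c) = (125 × 2182) / (3148 × 119) = 272750 / 374612 = 0.72809
Exposure is associated with lower odds of stroke (OR = 0.73 < 1).

0.728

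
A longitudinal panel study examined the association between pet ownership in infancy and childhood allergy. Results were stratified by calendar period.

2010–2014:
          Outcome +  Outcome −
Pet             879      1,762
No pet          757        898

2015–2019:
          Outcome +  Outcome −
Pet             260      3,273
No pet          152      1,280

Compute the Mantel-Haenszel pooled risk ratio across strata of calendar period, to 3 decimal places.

RR_MH = Σ(aᵢ·n₀ᵢ/nᵢ) / Σ(cᵢ·n₁ᵢ/nᵢ), with n₁ᵢ = aᵢ+bᵢ (exposed), n₀ᵢ = cᵢ+dᵢ (unexposed), nᵢ = n₁ᵢ+n₀ᵢ.
Stratum 1 (2010–2014): n₁ = 2641, n₀ = 1655, n = 4296; a·n₀/n = 879·1655/4296 = 338.6278; c·n₁/n = 757·2641/4296 = 465.3717
Stratum 2 (2015–2019): n₁ = 3533, n₀ = 1432, n = 4965; a·n₀/n = 260·1432/4965 = 74.9889; c·n₁/n = 152·3533/4965 = 108.1603
RR_MH = (338.6278 + 74.9889) / (465.3717 + 108.1603) = 413.6167 / 573.5321 = 0.72117

0.721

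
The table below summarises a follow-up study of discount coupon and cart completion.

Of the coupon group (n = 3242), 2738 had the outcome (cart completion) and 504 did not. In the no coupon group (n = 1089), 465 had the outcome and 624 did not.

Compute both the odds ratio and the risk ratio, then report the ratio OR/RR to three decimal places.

3.686

From the description: a = 2738, b = 504, c = 465, d = 624.
OR = (2738·624)/(504·465) = 1708512/234360 = 7.29012
Risk in exposed = 2738/3242 = 0.84454; risk in unexposed = 465/1089 = 0.42700; RR = 1.97786
OR/RR = 7.29012 / 1.97786 = 3.68586
The outcome is not rare, so the OR lies further from 1 than the RR.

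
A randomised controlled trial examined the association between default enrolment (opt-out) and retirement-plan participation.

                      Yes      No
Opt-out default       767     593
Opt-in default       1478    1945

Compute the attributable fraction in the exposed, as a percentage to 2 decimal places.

23.44

Cells: a = 767, b = 593, c = 1478, d = 1945.
Risk in exposed = 767/1360 = 0.56397; risk in unexposed = 1478/3423 = 0.43178.
RR = 0.56397/0.43178 = 1.30614
AR% = (RR − 1)/RR × 100 = (1.30614 − 1)/1.30614 × 100 = 23.4384%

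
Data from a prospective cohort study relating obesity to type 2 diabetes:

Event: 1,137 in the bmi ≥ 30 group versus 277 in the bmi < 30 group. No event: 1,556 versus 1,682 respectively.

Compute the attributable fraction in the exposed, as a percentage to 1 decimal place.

From the description: a = 1137, b = 1556, c = 277, d = 1682.
Risk in exposed = 1137/2693 = 0.42221; risk in unexposed = 277/1959 = 0.14140.
RR = 0.42221/0.14140 = 2.98592
AR% = (RR − 1)/RR × 100 = (2.98592 − 1)/2.98592 × 100 = 66.5095%

66.5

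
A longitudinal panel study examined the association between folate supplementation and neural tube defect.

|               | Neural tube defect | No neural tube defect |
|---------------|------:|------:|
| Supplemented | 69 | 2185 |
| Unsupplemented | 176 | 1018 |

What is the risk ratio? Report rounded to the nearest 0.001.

Cells: a = 69, b = 2185, c = 176, d = 1018.
Risk in exposed = 69/2254 = 0.03061; risk in unexposed = 176/1194 = 0.14740.
RR = 0.03061 / 0.14740 = 0.20768
The risk is 79% lower among the exposed than among the unexposed.

0.208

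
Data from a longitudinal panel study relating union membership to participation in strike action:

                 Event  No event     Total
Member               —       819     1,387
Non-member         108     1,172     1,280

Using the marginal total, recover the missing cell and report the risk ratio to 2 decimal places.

4.85

The missing cell is in the exposed row: 1387 − 819 = 568.
So a = 568, b = 819, c = 108, d = 1172.
RR = [a/(a+b)] / [c/(c+d)] = (568/1387) / (108/1280) = 0.40952/0.08438 = 4.85353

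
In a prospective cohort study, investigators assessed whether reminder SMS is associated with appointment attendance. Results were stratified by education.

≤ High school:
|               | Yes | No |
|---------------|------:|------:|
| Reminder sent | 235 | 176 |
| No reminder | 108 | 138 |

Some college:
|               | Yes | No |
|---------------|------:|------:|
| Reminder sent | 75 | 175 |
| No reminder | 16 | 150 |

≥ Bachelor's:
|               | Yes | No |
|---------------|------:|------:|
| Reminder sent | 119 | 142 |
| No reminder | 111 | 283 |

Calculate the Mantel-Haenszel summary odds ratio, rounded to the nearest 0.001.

2.140

OR_MH = Σ(aᵢdᵢ/nᵢ) / Σ(bᵢcᵢ/nᵢ), where nᵢ is the stratum total.
Stratum 1 (≤ High school): n = 657; a·d/n = 235·138/657 = 49.3607; b·c/n = 176·108/657 = 28.9315
Stratum 2 (Some college): n = 416; a·d/n = 75·150/416 = 27.0433; b·c/n = 175·16/416 = 6.7308
Stratum 3 (≥ Bachelor's): n = 655; a·d/n = 119·283/655 = 51.4153; b·c/n = 142·111/655 = 24.0641
OR_MH = (49.3607 + 27.0433 + 51.4153) / (28.9315 + 6.7308 + 24.0641) = 127.8193 / 59.7264 = 2.14008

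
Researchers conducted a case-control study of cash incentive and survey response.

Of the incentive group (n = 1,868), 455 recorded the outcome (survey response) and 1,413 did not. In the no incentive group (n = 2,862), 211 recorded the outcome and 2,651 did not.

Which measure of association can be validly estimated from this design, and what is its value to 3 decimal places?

4.046

From the description: a = 455, b = 1413, c = 211, d = 2651.
This is a case-control study: participants were sampled on outcome status, so risks in the source population cannot be estimated directly — relative risk is not valid here. The odds ratio is the appropriate measure.
OR = (a·d)/(b·c) = (455 × 2651) / (1413 × 211) = 1206205 / 298143 = 4.04573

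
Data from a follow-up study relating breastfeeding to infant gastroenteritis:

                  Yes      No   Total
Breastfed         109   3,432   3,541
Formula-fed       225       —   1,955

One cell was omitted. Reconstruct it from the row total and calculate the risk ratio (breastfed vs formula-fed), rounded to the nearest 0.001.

The missing cell is in the unexposed row: 1955 − 225 = 1730.
So a = 109, b = 3432, c = 225, d = 1730.
RR = [a/(a+b)] / [c/(c+d)] = (109/3541) / (225/1955) = 0.03078/0.11509 = 0.26746

0.267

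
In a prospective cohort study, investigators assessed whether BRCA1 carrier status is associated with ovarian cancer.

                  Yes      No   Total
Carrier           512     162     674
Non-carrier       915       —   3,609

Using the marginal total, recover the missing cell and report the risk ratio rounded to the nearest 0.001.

The missing cell is in the unexposed row: 3609 − 915 = 2694.
So a = 512, b = 162, c = 915, d = 2694.
RR = [a/(a+b)] / [c/(c+d)] = (512/674) / (915/3609) = 0.75964/0.25353 = 2.99623

2.996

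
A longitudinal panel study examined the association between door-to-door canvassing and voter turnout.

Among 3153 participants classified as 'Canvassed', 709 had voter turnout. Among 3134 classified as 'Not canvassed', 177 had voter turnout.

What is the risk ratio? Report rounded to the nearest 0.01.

3.98

From the description: a = 709, b = 2444, c = 177, d = 2957.
Risk in exposed = 709/3153 = 0.22487; risk in unexposed = 177/3134 = 0.05648.
RR = 0.22487 / 0.05648 = 3.98151
The risk among the exposed is 3.98 times that among the unexposed.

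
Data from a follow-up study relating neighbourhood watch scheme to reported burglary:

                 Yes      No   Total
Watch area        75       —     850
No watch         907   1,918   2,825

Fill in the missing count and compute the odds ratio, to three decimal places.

The missing cell is in the exposed row: 850 − 75 = 775.
So a = 75, b = 775, c = 907, d = 1918.
OR = (a·d)/(b·c) = (75 × 1918) / (775 × 907) = 143850 / 702925 = 0.20464

0.205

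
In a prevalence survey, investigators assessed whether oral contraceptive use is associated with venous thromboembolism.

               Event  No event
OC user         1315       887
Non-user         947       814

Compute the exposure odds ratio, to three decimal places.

1.274

Cells: a = 1315, b = 887, c = 947, d = 814.
OR = (a·d)/(b·c) = (1315 × 814) / (887 × 947) = 1070410 / 839989 = 1.27431
The odds of venous thromboembolism are about 1.27 times as high in the oc user group.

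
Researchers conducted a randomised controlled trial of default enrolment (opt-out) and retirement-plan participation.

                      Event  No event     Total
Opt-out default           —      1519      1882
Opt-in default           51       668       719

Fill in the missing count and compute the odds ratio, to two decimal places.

3.13

The missing cell is in the exposed row: 1882 − 1519 = 363.
So a = 363, b = 1519, c = 51, d = 668.
OR = (a·d)/(b·c) = (363 × 668) / (1519 × 51) = 242484 / 77469 = 3.13008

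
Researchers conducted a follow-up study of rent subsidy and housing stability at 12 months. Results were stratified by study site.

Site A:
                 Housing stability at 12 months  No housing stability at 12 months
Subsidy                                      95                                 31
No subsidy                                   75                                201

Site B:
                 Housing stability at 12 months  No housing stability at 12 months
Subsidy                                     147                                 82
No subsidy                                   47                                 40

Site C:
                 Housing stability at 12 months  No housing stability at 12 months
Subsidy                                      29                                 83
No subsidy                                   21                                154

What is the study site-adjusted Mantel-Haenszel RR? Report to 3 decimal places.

1.876

RR_MH = Σ(aᵢ·n₀ᵢ/nᵢ) / Σ(cᵢ·n₁ᵢ/nᵢ), with n₁ᵢ = aᵢ+bᵢ (exposed), n₀ᵢ = cᵢ+dᵢ (unexposed), nᵢ = n₁ᵢ+n₀ᵢ.
Stratum 1 (Site A): n₁ = 126, n₀ = 276, n = 402; a·n₀/n = 95·276/402 = 65.2239; c·n₁/n = 75·126/402 = 23.5075
Stratum 2 (Site B): n₁ = 229, n₀ = 87, n = 316; a·n₀/n = 147·87/316 = 40.4715; c·n₁/n = 47·229/316 = 34.0601
Stratum 3 (Site C): n₁ = 112, n₀ = 175, n = 287; a·n₀/n = 29·175/287 = 17.6829; c·n₁/n = 21·112/287 = 8.1951
RR_MH = (65.2239 + 40.4715 + 17.6829) / (23.5075 + 34.0601 + 8.1951) = 123.3783 / 65.7627 = 1.87611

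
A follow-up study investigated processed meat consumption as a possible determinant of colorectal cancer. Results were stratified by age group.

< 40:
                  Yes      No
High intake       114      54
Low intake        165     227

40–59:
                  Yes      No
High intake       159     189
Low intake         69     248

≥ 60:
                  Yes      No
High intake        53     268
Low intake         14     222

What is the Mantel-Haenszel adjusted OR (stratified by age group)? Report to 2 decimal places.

3.00

OR_MH = Σ(aᵢdᵢ/nᵢ) / Σ(bᵢcᵢ/nᵢ), where nᵢ is the stratum total.
Stratum 1 (< 40): n = 560; a·d/n = 114·227/560 = 46.2107; b·c/n = 54·165/560 = 15.9107
Stratum 2 (40–59): n = 665; a·d/n = 159·248/665 = 59.2962; b·c/n = 189·69/665 = 19.6105
Stratum 3 (≥ 60): n = 557; a·d/n = 53·222/557 = 21.1239; b·c/n = 268·14/557 = 6.7361
OR_MH = (46.2107 + 59.2962 + 21.1239) / (15.9107 + 19.6105 + 6.7361) = 126.6308 / 42.2573 = 2.99666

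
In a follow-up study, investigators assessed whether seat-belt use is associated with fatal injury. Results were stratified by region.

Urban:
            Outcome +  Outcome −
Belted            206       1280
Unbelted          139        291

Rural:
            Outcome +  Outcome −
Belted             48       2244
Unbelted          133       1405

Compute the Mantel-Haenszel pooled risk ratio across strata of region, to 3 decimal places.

RR_MH = Σ(aᵢ·n₀ᵢ/nᵢ) / Σ(cᵢ·n₁ᵢ/nᵢ), with n₁ᵢ = aᵢ+bᵢ (exposed), n₀ᵢ = cᵢ+dᵢ (unexposed), nᵢ = n₁ᵢ+n₀ᵢ.
Stratum 1 (Urban): n₁ = 1486, n₀ = 430, n = 1916; a·n₀/n = 206·430/1916 = 46.2317; c·n₁/n = 139·1486/1916 = 107.8048
Stratum 2 (Rural): n₁ = 2292, n₀ = 1538, n = 3830; a·n₀/n = 48·1538/3830 = 19.2752; c·n₁/n = 133·2292/3830 = 79.5916
RR_MH = (46.2317 + 19.2752) / (107.8048 + 79.5916) = 65.5069 / 187.3964 = 0.34956

0.350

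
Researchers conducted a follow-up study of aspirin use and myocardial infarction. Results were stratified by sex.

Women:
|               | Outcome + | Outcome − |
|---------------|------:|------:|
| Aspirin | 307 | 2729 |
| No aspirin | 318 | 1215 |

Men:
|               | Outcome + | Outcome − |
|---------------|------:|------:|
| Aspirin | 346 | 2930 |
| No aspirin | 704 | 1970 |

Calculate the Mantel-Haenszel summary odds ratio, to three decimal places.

0.366

OR_MH = Σ(aᵢdᵢ/nᵢ) / Σ(bᵢcᵢ/nᵢ), where nᵢ is the stratum total.
Stratum 1 (Women): n = 4569; a·d/n = 307·1215/4569 = 81.6382; b·c/n = 2729·318/4569 = 189.9370
Stratum 2 (Men): n = 5950; a·d/n = 346·1970/5950 = 114.5580; b·c/n = 2930·704/5950 = 346.6756
OR_MH = (81.6382 + 114.5580) / (189.9370 + 346.6756) = 196.1962 / 536.6126 = 0.36562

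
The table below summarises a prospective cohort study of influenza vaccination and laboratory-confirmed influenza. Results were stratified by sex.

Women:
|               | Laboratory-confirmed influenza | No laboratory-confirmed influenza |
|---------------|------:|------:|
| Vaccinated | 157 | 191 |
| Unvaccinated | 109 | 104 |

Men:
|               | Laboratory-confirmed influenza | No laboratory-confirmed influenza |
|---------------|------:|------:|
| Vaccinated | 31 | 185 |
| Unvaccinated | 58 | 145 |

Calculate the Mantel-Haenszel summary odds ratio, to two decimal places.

0.64

OR_MH = Σ(aᵢdᵢ/nᵢ) / Σ(bᵢcᵢ/nᵢ), where nᵢ is the stratum total.
Stratum 1 (Women): n = 561; a·d/n = 157·104/561 = 29.1052; b·c/n = 191·109/561 = 37.1105
Stratum 2 (Men): n = 419; a·d/n = 31·145/419 = 10.7279; b·c/n = 185·58/419 = 25.6086
OR_MH = (29.1052 + 10.7279) / (37.1105 + 25.6086) = 39.8331 / 62.7191 = 0.63510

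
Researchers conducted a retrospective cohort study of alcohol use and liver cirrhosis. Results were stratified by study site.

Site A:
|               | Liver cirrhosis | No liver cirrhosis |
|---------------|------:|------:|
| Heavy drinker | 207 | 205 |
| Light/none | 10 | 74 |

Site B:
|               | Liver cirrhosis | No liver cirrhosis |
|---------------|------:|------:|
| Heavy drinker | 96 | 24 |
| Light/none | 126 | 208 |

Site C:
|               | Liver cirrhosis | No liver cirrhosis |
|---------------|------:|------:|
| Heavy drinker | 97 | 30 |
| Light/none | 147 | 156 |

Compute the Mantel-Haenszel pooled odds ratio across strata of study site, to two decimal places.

OR_MH = Σ(aᵢdᵢ/nᵢ) / Σ(bᵢcᵢ/nᵢ), where nᵢ is the stratum total.
Stratum 1 (Site A): n = 496; a·d/n = 207·74/496 = 30.8831; b·c/n = 205·10/496 = 4.1331
Stratum 2 (Site B): n = 454; a·d/n = 96·208/454 = 43.9824; b·c/n = 24·126/454 = 6.6608
Stratum 3 (Site C): n = 430; a·d/n = 97·156/430 = 35.1907; b·c/n = 30·147/430 = 10.2558
OR_MH = (30.8831 + 43.9824 + 35.1907) / (4.1331 + 6.6608 + 10.2558) = 110.0561 / 21.0497 = 5.22840

5.23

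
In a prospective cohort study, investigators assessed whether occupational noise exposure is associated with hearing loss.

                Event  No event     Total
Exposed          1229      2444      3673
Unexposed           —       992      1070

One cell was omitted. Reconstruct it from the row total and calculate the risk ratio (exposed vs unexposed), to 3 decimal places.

4.590

The missing cell is in the unexposed row: 1070 − 992 = 78.
So a = 1229, b = 2444, c = 78, d = 992.
RR = [a/(a+b)] / [c/(c+d)] = (1229/3673) / (78/1070) = 0.33460/0.07290 = 4.59008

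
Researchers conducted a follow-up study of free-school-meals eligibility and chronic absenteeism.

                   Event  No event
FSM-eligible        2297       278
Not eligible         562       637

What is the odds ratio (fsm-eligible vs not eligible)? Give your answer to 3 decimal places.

Cells: a = 2297, b = 278, c = 562, d = 637.
OR = (a·d)/(b·c) = (2297 × 637) / (278 × 562) = 1463189 / 156236 = 9.36525
The odds of chronic absenteeism are about 9.37 times as high in the fsm-eligible group.

9.365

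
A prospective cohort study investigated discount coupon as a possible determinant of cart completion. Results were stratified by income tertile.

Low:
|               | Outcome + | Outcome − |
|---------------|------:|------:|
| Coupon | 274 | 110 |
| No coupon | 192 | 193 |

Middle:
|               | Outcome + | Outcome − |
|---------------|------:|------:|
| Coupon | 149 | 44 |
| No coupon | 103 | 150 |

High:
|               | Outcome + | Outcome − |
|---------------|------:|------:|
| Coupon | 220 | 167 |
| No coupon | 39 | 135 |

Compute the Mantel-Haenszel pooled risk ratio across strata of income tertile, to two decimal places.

1.73

RR_MH = Σ(aᵢ·n₀ᵢ/nᵢ) / Σ(cᵢ·n₁ᵢ/nᵢ), with n₁ᵢ = aᵢ+bᵢ (exposed), n₀ᵢ = cᵢ+dᵢ (unexposed), nᵢ = n₁ᵢ+n₀ᵢ.
Stratum 1 (Low): n₁ = 384, n₀ = 385, n = 769; a·n₀/n = 274·385/769 = 137.1782; c·n₁/n = 192·384/769 = 95.8752
Stratum 2 (Middle): n₁ = 193, n₀ = 253, n = 446; a·n₀/n = 149·253/446 = 84.5224; c·n₁/n = 103·193/446 = 44.5717
Stratum 3 (High): n₁ = 387, n₀ = 174, n = 561; a·n₀/n = 220·174/561 = 68.2353; c·n₁/n = 39·387/561 = 26.9037
RR_MH = (137.1782 + 84.5224 + 68.2353) / (95.8752 + 44.5717 + 26.9037) = 289.9359 / 167.3507 = 1.73251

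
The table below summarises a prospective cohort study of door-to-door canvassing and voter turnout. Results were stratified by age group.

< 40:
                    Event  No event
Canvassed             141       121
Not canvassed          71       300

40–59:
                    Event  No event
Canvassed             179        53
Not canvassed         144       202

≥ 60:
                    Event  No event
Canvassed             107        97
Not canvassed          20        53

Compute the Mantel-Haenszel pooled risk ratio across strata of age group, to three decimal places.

RR_MH = Σ(aᵢ·n₀ᵢ/nᵢ) / Σ(cᵢ·n₁ᵢ/nᵢ), with n₁ᵢ = aᵢ+bᵢ (exposed), n₀ᵢ = cᵢ+dᵢ (unexposed), nᵢ = n₁ᵢ+n₀ᵢ.
Stratum 1 (< 40): n₁ = 262, n₀ = 371, n = 633; a·n₀/n = 141·371/633 = 82.6398; c·n₁/n = 71·262/633 = 29.3870
Stratum 2 (40–59): n₁ = 232, n₀ = 346, n = 578; a·n₀/n = 179·346/578 = 107.1522; c·n₁/n = 144·232/578 = 57.7993
Stratum 3 (≥ 60): n₁ = 204, n₀ = 73, n = 277; a·n₀/n = 107·73/277 = 28.1986; c·n₁/n = 20·204/277 = 14.7292
RR_MH = (82.6398 + 107.1522 + 28.1986) / (29.3870 + 57.7993 + 14.7292) = 217.9906 / 101.9156 = 2.13893

2.139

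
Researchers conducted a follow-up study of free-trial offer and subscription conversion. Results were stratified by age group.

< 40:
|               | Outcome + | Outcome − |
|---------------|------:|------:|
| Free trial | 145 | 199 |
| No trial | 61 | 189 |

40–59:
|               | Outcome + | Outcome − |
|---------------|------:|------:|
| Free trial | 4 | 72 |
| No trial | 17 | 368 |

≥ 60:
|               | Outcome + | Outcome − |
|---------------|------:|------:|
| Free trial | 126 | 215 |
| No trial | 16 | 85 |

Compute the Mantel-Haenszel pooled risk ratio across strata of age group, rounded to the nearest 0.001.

1.846

RR_MH = Σ(aᵢ·n₀ᵢ/nᵢ) / Σ(cᵢ·n₁ᵢ/nᵢ), with n₁ᵢ = aᵢ+bᵢ (exposed), n₀ᵢ = cᵢ+dᵢ (unexposed), nᵢ = n₁ᵢ+n₀ᵢ.
Stratum 1 (< 40): n₁ = 344, n₀ = 250, n = 594; a·n₀/n = 145·250/594 = 61.0269; c·n₁/n = 61·344/594 = 35.3266
Stratum 2 (40–59): n₁ = 76, n₀ = 385, n = 461; a·n₀/n = 4·385/461 = 3.3406; c·n₁/n = 17·76/461 = 2.8026
Stratum 3 (≥ 60): n₁ = 341, n₀ = 101, n = 442; a·n₀/n = 126·101/442 = 28.7919; c·n₁/n = 16·341/442 = 12.3439
RR_MH = (61.0269 + 3.3406 + 28.7919) / (35.3266 + 2.8026 + 12.3439) = 93.1594 / 50.4731 = 1.84572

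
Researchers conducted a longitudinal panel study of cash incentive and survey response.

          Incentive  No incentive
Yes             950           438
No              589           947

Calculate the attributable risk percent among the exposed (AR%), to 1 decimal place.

48.8

Reading the table with exposure as columns: a = 950 (Incentive, case), b = 589 (Incentive, non-case), c = 438 (No incentive, case), d = 947.
Risk in exposed = 950/1539 = 0.61728; risk in unexposed = 438/1385 = 0.31625.
RR = 0.61728/0.31625 = 1.95191
AR% = (RR − 1)/RR × 100 = (1.95191 − 1)/1.95191 × 100 = 48.7682%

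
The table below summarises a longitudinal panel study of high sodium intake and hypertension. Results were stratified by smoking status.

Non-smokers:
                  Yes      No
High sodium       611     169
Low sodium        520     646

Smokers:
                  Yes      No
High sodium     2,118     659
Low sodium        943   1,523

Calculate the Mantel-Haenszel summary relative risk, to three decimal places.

1.924

RR_MH = Σ(aᵢ·n₀ᵢ/nᵢ) / Σ(cᵢ·n₁ᵢ/nᵢ), with n₁ᵢ = aᵢ+bᵢ (exposed), n₀ᵢ = cᵢ+dᵢ (unexposed), nᵢ = n₁ᵢ+n₀ᵢ.
Stratum 1 (Non-smokers): n₁ = 780, n₀ = 1166, n = 1946; a·n₀/n = 611·1166/1946 = 366.0976; c·n₁/n = 520·780/1946 = 208.4275
Stratum 2 (Smokers): n₁ = 2777, n₀ = 2466, n = 5243; a·n₀/n = 2118·2466/5243 = 996.1831; c·n₁/n = 943·2777/5243 = 499.4681
RR_MH = (366.0976 + 996.1831) / (208.4275 + 499.4681) = 1362.2807 / 707.8956 = 1.92441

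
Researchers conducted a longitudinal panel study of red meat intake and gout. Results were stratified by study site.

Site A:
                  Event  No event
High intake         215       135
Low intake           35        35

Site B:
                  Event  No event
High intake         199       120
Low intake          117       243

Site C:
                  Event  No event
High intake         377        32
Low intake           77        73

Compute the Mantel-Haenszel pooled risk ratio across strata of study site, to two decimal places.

RR_MH = Σ(aᵢ·n₀ᵢ/nᵢ) / Σ(cᵢ·n₁ᵢ/nᵢ), with n₁ᵢ = aᵢ+bᵢ (exposed), n₀ᵢ = cᵢ+dᵢ (unexposed), nᵢ = n₁ᵢ+n₀ᵢ.
Stratum 1 (Site A): n₁ = 350, n₀ = 70, n = 420; a·n₀/n = 215·70/420 = 35.8333; c·n₁/n = 35·350/420 = 29.1667
Stratum 2 (Site B): n₁ = 319, n₀ = 360, n = 679; a·n₀/n = 199·360/679 = 105.5081; c·n₁/n = 117·319/679 = 54.9676
Stratum 3 (Site C): n₁ = 409, n₀ = 150, n = 559; a·n₀/n = 377·150/559 = 101.1628; c·n₁/n = 77·409/559 = 56.3381
RR_MH = (35.8333 + 105.5081 + 101.1628) / (29.1667 + 54.9676 + 56.3381) = 242.5042 / 140.4724 = 1.72635

1.73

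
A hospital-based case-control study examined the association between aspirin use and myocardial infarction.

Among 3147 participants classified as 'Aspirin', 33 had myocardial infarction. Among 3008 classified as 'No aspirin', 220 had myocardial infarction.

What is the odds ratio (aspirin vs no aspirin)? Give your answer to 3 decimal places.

0.134

From the description: a = 33, b = 3114, c = 220, d = 2788.
OR = (a·d)/(b·c) = (33 × 2788) / (3114 × 220) = 92004 / 685080 = 0.13430
Exposure is associated with lower odds of myocardial infarction (OR = 0.13 < 1).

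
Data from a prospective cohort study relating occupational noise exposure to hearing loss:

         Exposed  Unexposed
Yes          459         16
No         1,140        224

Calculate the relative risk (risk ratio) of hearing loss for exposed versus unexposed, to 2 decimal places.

4.31

Reading the table with exposure as columns: a = 459 (Exposed, case), b = 1140 (Exposed, non-case), c = 16 (Unexposed, case), d = 224.
Risk in exposed = 459/1599 = 0.28705; risk in unexposed = 16/240 = 0.06667.
RR = 0.28705 / 0.06667 = 4.30582
The risk among the exposed is 4.31 times that among the unexposed.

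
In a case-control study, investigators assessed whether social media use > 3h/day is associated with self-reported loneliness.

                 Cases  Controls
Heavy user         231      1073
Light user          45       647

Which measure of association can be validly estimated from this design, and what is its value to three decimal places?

3.095

Cells: a = 231, b = 1073, c = 45, d = 647.
This is a case-control study: participants were sampled on outcome status, so risks in the source population cannot be estimated directly — relative risk is not valid here. The odds ratio is the appropriate measure.
OR = (a·d)/(b·c) = (231 × 647) / (1073 × 45) = 149457 / 48285 = 3.09531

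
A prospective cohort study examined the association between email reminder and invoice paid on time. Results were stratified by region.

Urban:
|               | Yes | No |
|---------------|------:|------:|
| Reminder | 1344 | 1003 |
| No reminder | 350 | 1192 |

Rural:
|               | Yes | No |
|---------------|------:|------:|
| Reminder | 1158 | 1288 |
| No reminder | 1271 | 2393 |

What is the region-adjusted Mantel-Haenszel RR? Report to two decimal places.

1.70

RR_MH = Σ(aᵢ·n₀ᵢ/nᵢ) / Σ(cᵢ·n₁ᵢ/nᵢ), with n₁ᵢ = aᵢ+bᵢ (exposed), n₀ᵢ = cᵢ+dᵢ (unexposed), nᵢ = n₁ᵢ+n₀ᵢ.
Stratum 1 (Urban): n₁ = 2347, n₀ = 1542, n = 3889; a·n₀/n = 1344·1542/3889 = 532.9000; c·n₁/n = 350·2347/3889 = 211.2240
Stratum 2 (Rural): n₁ = 2446, n₀ = 3664, n = 6110; a·n₀/n = 1158·3664/6110 = 694.4209; c·n₁/n = 1271·2446/6110 = 508.8160
RR_MH = (532.9000 + 694.4209) / (211.2240 + 508.8160) = 1227.3209 / 720.0400 = 1.70452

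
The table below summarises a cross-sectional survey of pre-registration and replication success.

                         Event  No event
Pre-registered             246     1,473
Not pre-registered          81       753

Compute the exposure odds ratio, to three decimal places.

Cells: a = 246, b = 1473, c = 81, d = 753.
OR = (a·d)/(b·c) = (246 × 753) / (1473 × 81) = 185238 / 119313 = 1.55254
The odds of replication success are about 1.55 times as high in the pre-registered group.

1.553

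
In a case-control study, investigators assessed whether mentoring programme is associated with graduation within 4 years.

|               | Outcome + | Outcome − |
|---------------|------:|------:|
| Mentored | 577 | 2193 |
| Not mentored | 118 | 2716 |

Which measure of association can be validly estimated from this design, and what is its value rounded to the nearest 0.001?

Cells: a = 577, b = 2193, c = 118, d = 2716.
This is a case-control study: participants were sampled on outcome status, so risks in the source population cannot be estimated directly — relative risk is not valid here. The odds ratio is the appropriate measure.
OR = (a·d)/(b·c) = (577 × 2716) / (2193 × 118) = 1567132 / 258774 = 6.05599

6.056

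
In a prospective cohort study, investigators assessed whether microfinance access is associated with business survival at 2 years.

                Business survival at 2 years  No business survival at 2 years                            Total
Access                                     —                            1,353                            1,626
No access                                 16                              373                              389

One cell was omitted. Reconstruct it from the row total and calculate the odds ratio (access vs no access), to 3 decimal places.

4.704

The missing cell is in the exposed row: 1626 − 1353 = 273.
So a = 273, b = 1353, c = 16, d = 373.
OR = (a·d)/(b·c) = (273 × 373) / (1353 × 16) = 101829 / 21648 = 4.70385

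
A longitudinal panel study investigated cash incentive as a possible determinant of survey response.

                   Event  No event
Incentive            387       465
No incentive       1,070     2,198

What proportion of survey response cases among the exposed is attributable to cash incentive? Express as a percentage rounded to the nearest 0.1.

Cells: a = 387, b = 465, c = 1070, d = 2198.
Risk in exposed = 387/852 = 0.45423; risk in unexposed = 1070/3268 = 0.32742.
RR = 0.45423/0.32742 = 1.38730
AR% = (RR − 1)/RR × 100 = (1.38730 − 1)/1.38730 × 100 = 27.9174%

27.9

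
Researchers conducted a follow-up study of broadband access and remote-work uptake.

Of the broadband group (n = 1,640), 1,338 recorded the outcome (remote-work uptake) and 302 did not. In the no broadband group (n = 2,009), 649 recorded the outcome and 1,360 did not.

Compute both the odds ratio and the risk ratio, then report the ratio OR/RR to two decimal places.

3.68

From the description: a = 1338, b = 302, c = 649, d = 1360.
OR = (1338·1360)/(302·649) = 1819680/195998 = 9.28418
Risk in exposed = 1338/1640 = 0.81585; risk in unexposed = 649/2009 = 0.32305; RR = 2.52550
OR/RR = 9.28418 / 2.52550 = 3.67617
The outcome is not rare, so the OR lies further from 1 than the RR.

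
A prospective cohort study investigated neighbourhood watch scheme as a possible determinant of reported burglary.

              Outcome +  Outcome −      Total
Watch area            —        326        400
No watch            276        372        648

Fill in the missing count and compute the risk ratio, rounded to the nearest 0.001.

The missing cell is in the exposed row: 400 − 326 = 74.
So a = 74, b = 326, c = 276, d = 372.
RR = [a/(a+b)] / [c/(c+d)] = (74/400) / (276/648) = 0.18500/0.42593 = 0.43435

0.434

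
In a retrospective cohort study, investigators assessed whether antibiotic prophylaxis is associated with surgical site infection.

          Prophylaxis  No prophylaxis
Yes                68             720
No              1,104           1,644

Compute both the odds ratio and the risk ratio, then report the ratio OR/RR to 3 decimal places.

0.738

Reading the table with exposure as columns: a = 68 (Prophylaxis, case), b = 1104 (Prophylaxis, non-case), c = 720 (No prophylaxis, case), d = 1644.
OR = (68·1644)/(1104·720) = 111792/794880 = 0.14064
Risk in exposed = 68/1172 = 0.05802; risk in unexposed = 720/2364 = 0.30457; RR = 0.19050
OR/RR = 0.14064 / 0.19050 = 0.73827
The outcome is not rare, so the OR lies further from 1 than the RR.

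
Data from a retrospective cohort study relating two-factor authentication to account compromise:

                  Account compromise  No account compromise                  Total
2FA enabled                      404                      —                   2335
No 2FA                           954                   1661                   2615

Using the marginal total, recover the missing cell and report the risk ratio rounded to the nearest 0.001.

0.474

The missing cell is in the exposed row: 2335 − 404 = 1931.
So a = 404, b = 1931, c = 954, d = 1661.
RR = [a/(a+b)] / [c/(c+d)] = (404/2335) / (954/2615) = 0.17302/0.36482 = 0.47426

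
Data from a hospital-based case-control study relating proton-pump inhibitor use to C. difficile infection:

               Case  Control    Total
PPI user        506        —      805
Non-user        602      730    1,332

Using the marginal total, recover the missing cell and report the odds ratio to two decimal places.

2.05

The missing cell is in the exposed row: 805 − 506 = 299.
So a = 506, b = 299, c = 602, d = 730.
OR = (a·d)/(b·c) = (506 × 730) / (299 × 602) = 369380 / 179998 = 2.05213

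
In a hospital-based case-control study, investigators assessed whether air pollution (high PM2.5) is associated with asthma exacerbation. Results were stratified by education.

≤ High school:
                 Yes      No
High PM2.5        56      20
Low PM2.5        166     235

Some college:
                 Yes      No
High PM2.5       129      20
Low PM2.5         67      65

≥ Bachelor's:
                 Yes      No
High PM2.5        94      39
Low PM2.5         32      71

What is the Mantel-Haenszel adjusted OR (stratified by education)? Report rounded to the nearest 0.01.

5.04

OR_MH = Σ(aᵢdᵢ/nᵢ) / Σ(bᵢcᵢ/nᵢ), where nᵢ is the stratum total.
Stratum 1 (≤ High school): n = 477; a·d/n = 56·235/477 = 27.5891; b·c/n = 20·166/477 = 6.9602
Stratum 2 (Some college): n = 281; a·d/n = 129·65/281 = 29.8399; b·c/n = 20·67/281 = 4.7687
Stratum 3 (≥ Bachelor's): n = 236; a·d/n = 94·71/236 = 28.2797; b·c/n = 39·32/236 = 5.2881
OR_MH = (27.5891 + 29.8399 + 28.2797) / (6.9602 + 4.7687 + 5.2881) = 85.7086 / 17.0170 = 5.03665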